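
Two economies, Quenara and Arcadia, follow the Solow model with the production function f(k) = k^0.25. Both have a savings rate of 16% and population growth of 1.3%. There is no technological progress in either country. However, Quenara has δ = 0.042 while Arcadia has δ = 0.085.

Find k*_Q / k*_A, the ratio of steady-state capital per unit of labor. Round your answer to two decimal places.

k*_Q / k*_A ≈ 2.16

Steady-state k* = [s/(n + δ)]^(1/(1−α)), so the ratio is [ (s_Q/(n + δ)_Q) / (s_A/(n + δ)_A) ]^1.3333.
s_Q/(n + δ)_Q = 0.16/0.055 = 2.9091; s_A/(n + δ)_A = 0.16/0.098 = 1.6327.
Ratio = (2.9091/1.6327)^1.3333 = 1.7818^1.3333 ≈ 2.1601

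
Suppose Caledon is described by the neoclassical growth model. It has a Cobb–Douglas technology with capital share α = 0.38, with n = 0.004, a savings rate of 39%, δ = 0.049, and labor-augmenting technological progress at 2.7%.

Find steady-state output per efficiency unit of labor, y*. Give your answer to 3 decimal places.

y* ≈ 2.640

In steady state, investment equals break-even investment: s·k^α = (n + g + δ)·k.
Rearranging, k^(1−α) = s / (n + g + δ).
k^0.62 = 0.39 / (0.004 + 0.027 + 0.049) = 0.39 / 0.080 = 4.8750
k* = 4.8750^(1/0.62) ≈ 12.8717
y* = (k*)^α = 12.8717^0.38 ≈ 2.6404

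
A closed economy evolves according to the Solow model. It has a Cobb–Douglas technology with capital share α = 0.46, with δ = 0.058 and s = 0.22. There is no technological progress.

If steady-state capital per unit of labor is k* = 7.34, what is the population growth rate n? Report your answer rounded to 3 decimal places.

n ≈ 0.017

At the steady state, Δk = 0, so s·k^α = (n + δ)·k.
So s / (n + δ) = (k*)^(1−α) = 7.34^0.54 = 2.9341.
Therefore n + δ = s / 2.9341 = 0.22 / 2.9341 = 0.0750, so n = 0.0750 − 0.058 = 0.0170.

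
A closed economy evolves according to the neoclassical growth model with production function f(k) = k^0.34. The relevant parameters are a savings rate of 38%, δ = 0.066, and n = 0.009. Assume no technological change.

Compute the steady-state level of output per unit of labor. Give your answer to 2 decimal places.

In steady state, investment equals break-even investment: s·k^α = (n + δ)·k.
Dividing both sides by k: k^(1−α) = s / (n + δ).
k^0.66 = 0.38 / (0.009 + 0.066) = 0.38 / 0.075 = 5.0667
k* = 5.0667^(1/0.66) ≈ 11.6887
y* = (k*)^α = 11.6887^0.34 ≈ 2.3070

y* ≈ 2.31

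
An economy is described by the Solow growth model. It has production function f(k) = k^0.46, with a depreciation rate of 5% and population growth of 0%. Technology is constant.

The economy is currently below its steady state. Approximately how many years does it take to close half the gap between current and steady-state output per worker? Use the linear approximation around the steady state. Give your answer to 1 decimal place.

half-life ≈ 25.7 years

Near the steady state the convergence rate is λ = (1 − α)(n + δ).
λ = (1 − 0.46) × 0.050 = 0.54 × 0.050 = 0.0270
Half-life = ln 2 / λ = 0.6931 / 0.0270 ≈ 25.67 years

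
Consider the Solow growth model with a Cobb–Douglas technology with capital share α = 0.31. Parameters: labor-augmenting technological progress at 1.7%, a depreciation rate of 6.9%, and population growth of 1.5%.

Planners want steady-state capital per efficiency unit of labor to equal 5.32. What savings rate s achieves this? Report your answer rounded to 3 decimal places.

Steady state requires s·f(k) = (n + g + δ)·k, i.e. s·k^α = (n + g + δ)·k.
So s / (n + g + δ) = (k*)^(1−α) = 5.32^0.69 = 3.1687.
Therefore s = 3.1687 × (n + g + δ) = 3.1687 × 0.101 = 0.3200.

s ≈ 0.320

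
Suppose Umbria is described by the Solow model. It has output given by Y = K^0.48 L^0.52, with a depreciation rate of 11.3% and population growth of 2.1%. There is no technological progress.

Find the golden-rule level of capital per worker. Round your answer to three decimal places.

k_gold ≈ 11.632

The golden rule sets f'(k) = n + δ, i.e. α·k^(α−1) = n + δ.
So k^(1−α) = α / (n + δ) = 0.48 / 0.134 = 3.5821.
k_gold = 3.5821^(1/0.52) ≈ 11.6319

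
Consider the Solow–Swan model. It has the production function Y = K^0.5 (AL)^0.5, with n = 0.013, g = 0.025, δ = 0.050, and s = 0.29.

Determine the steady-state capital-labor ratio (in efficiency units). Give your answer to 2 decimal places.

Steady state requires s·f(k) = (n + g + δ)·k, i.e. s·k^α = (n + g + δ)·k.
Dividing both sides by k: k^(1−α) = s / (n + g + δ).
k^0.5 = 0.29 / (0.013 + 0.025 + 0.050) = 0.29 / 0.088 = 3.2955
k* = 3.2955^(1/0.5) ≈ 10.8603

k* ≈ 10.86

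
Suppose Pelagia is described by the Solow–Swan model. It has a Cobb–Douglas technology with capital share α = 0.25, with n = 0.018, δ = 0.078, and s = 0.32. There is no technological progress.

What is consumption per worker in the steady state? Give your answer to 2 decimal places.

In steady state, investment equals break-even investment: s·k^α = (n + δ)·k.
Dividing both sides by k: k^(1−α) = s / (n + δ).
k^0.75 = 0.32 / (0.018 + 0.078) = 0.32 / 0.096 = 3.3333
k* = 3.3333^(1/0.75) ≈ 4.9793
y* = (k*)^α = 4.9793^0.25 ≈ 1.4938
c* = (1 − s)·y* = (1 − 0.32) × 1.4938 ≈ 1.0158

c* = 1.02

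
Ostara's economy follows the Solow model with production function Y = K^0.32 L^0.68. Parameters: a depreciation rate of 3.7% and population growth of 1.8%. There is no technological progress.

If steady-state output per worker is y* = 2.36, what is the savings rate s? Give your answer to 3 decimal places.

Steady state requires s·f(k) = (n + δ)·k, i.e. s·k^α = (n + δ)·k.
Since y* = [s/(n + δ)]^(α/(1−α)), we have s/(n + δ) = (y*)^((1−α)/α) = 2.36^2.125 = 6.2007.
Therefore s = 6.2007 × (n + δ) = 6.2007 × 0.055 = 0.3410.

s ≈ 0.341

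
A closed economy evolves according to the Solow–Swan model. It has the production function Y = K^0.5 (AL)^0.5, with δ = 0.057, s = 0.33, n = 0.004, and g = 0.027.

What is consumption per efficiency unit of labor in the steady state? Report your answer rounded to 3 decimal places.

At the steady state, Δk = 0, so s·k^α = (n + g + δ)·k.
Dividing both sides by k: k^(1−α) = s / (n + g + δ).
k^0.5 = 0.33 / (0.004 + 0.027 + 0.057) = 0.33 / 0.088 = 3.7500
k* = 3.7500^(1/0.5) ≈ 14.0625
y* = (k*)^α = 14.0625^0.5 ≈ 3.7500
c* = (1 − s)·y* = (1 − 0.33) × 3.7500 ≈ 2.5125

c* = 2.513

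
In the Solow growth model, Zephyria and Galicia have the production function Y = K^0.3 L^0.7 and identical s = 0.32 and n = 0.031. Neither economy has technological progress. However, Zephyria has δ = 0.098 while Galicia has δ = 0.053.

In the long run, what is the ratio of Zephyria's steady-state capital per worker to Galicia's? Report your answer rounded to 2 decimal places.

ratio ≈ 0.54

Steady-state k* = [s/(n + δ)]^(1/(1−α)), so the ratio is [ (s_Z/(n + δ)_Z) / (s_G/(n + δ)_G) ]^1.4286.
s_Z/(n + δ)_Z = 0.32/0.129 = 2.4806; s_G/(n + δ)_G = 0.32/0.084 = 3.8095.
Ratio = (2.4806/3.8095)^1.4286 = 0.6512^1.4286 ≈ 0.5418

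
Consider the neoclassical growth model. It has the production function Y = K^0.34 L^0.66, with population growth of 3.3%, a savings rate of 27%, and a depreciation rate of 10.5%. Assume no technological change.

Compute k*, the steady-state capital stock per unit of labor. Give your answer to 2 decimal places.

k* = 2.76

At the steady state, Δk = 0, so s·k^α = (n + δ)·k.
Dividing both sides by k: k^(1−α) = s / (n + δ).
k^0.66 = 0.27 / (0.033 + 0.105) = 0.27 / 0.138 = 1.9565
k* = 1.9565^(1/0.66) ≈ 2.7646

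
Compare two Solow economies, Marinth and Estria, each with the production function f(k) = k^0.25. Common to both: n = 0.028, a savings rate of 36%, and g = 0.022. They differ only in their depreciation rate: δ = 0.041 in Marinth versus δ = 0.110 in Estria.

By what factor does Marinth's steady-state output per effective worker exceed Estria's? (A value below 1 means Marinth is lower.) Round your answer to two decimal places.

Steady-state y* = [s/(n + g + δ)]^(α/(1−α)), so the ratio is [ (s_M/(n + g + δ)_M) / (s_E/(n + g + δ)_E) ]^0.3333.
s_M/(n + g + δ)_M = 0.36/0.091 = 3.9560; s_E/(n + g + δ)_E = 0.36/0.160 = 2.2500.
Ratio = (3.9560/2.2500)^0.3333 = 1.7582^0.3333 ≈ 1.2069

ratio ≈ 1.21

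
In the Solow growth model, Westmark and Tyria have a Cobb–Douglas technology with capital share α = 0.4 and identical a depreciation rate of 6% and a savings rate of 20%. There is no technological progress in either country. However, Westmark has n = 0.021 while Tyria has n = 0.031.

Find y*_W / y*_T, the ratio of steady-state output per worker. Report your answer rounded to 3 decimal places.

Steady-state y* = [s/(n + δ)]^(α/(1−α)), so the ratio is [ (s_W/(n + δ)_W) / (s_T/(n + δ)_T) ]^0.6667.
s_W/(n + δ)_W = 0.20/0.081 = 2.4691; s_T/(n + δ)_T = 0.20/0.091 = 2.1978.
Ratio = (2.4691/2.1978)^0.6667 = 1.1234^0.6667 ≈ 1.0807

y*_W / y*_T ≈ 1.081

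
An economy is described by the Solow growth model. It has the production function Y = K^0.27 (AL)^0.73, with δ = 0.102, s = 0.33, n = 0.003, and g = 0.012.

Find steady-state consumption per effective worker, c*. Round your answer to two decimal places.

c* = 0.98

In steady state, investment equals break-even investment: s·k^α = (n + g + δ)·k.
Dividing both sides by k: k^(1−α) = s / (n + g + δ).
k^0.73 = 0.33 / (0.003 + 0.012 + 0.102) = 0.33 / 0.117 = 2.8205
k* = 2.8205^(1/0.73) ≈ 4.1389
y* = (k*)^α = 4.1389^0.27 ≈ 1.4674
c* = (1 − s)·y* = (1 − 0.33) × 1.4674 ≈ 0.9832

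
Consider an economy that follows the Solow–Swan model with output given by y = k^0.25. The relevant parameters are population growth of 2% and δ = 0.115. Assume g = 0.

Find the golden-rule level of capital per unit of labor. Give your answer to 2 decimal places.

k_gold ≈ 2.27

The golden rule sets f'(k) = n + δ, i.e. α·k^(α−1) = n + δ.
So k^(1−α) = α / (n + δ) = 0.25 / 0.135 = 1.8519.
k_gold = 1.8519^(1/0.75) ≈ 2.2742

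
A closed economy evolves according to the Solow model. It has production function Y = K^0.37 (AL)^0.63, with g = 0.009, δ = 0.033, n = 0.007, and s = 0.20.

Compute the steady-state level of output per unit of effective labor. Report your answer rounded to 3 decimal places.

y* ≈ 2.284

Steady state requires s·f(k) = (n + g + δ)·k, i.e. s·k^α = (n + g + δ)·k.
Dividing both sides by k: k^(1−α) = s / (n + g + δ).
k^0.63 = 0.20 / (0.007 + 0.009 + 0.033) = 0.20 / 0.049 = 4.0816
k* = 4.0816^(1/0.63) ≈ 9.3234
y* = (k*)^α = 9.3234^0.37 ≈ 2.2842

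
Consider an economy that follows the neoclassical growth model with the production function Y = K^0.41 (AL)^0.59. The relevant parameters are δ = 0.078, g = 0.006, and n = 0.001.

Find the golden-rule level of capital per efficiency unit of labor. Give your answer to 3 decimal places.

The golden rule sets f'(k) = n + g + δ, i.e. α·k^(α−1) = n + g + δ.
So k^(1−α) = α / (n + g + δ) = 0.41 / 0.085 = 4.8235.
k_gold = 4.8235^(1/0.59) ≈ 14.3960

k_gold ≈ 14.396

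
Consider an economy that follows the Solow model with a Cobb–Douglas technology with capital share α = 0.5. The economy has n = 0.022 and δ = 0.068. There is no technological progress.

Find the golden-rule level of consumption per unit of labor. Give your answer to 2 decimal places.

c_gold ≈ 2.78

At the golden rule, f'(k) = n + δ, so α·k^(α−1) = n + δ and k_gold = (α/(n + δ))^(1/(1−α)).
k_gold = (0.5/0.090)^(1/0.5) = 5.5556^2 ≈ 30.8647
c_gold = f(k_gold) − (n + δ)·k_gold = 5.5556 − 0.090×30.8647 ≈ 2.7778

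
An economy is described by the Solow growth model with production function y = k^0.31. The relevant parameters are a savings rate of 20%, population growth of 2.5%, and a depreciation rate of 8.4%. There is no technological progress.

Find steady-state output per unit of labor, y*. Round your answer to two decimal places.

Steady state requires s·f(k) = (n + δ)·k, i.e. s·k^α = (n + δ)·k.
Rearranging, k^(1−α) = s / (n + δ).
k^0.69 = 0.20 / (0.025 + 0.084) = 0.20 / 0.109 = 1.8349
k* = 1.8349^(1/0.69) ≈ 2.4102
y* = (k*)^α = 2.4102^0.31 ≈ 1.3135

y* ≈ 1.31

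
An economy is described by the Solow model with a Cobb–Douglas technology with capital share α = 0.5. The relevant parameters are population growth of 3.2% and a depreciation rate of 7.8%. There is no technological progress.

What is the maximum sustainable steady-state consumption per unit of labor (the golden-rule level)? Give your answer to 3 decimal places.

At the golden rule, f'(k) = n + δ, so α·k^(α−1) = n + δ and k_gold = (α/(n + δ))^(1/(1−α)).
k_gold = (0.5/0.110)^(1/0.5) = 4.5455^2 ≈ 20.6616
c_gold = f(k_gold) − (n + δ)·k_gold = 4.5455 − 0.110×20.6616 ≈ 2.2727

c_gold ≈ 2.273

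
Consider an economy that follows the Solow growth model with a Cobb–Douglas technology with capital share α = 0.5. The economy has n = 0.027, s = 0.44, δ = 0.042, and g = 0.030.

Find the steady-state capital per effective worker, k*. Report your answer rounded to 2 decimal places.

k* = 19.75

In steady state, investment equals break-even investment: s·k^α = (n + g + δ)·k.
Dividing both sides by k: k^(1−α) = s / (n + g + δ).
k^0.5 = 0.44 / (0.027 + 0.030 + 0.042) = 0.44 / 0.099 = 4.4444
k* = 4.4444^(1/0.5) ≈ 19.7527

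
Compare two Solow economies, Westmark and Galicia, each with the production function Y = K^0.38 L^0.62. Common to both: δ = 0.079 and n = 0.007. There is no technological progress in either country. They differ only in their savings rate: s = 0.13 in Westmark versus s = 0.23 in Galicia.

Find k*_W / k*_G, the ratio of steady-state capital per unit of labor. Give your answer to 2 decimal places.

Steady-state k* = [s/(n + δ)]^(1/(1−α)), so the ratio is [ (s_W/(n + δ)_W) / (s_G/(n + δ)_G) ]^1.6129.
s_W/(n + δ)_W = 0.13/0.086 = 1.5116; s_G/(n + δ)_G = 0.23/0.086 = 2.6744.
Ratio = (1.5116/2.6744)^1.6129 = 0.5652^1.6129 ≈ 0.3984

ratio ≈ 0.40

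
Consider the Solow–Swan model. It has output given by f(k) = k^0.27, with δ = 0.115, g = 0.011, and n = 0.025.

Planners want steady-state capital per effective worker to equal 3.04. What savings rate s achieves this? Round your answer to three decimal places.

s ≈ 0.340

In steady state, investment equals break-even investment: s·k^α = (n + g + δ)·k.
So s / (n + g + δ) = (k*)^(1−α) = 3.04^0.73 = 2.2516.
Therefore s = 2.2516 × (n + g + δ) = 2.2516 × 0.151 = 0.3400.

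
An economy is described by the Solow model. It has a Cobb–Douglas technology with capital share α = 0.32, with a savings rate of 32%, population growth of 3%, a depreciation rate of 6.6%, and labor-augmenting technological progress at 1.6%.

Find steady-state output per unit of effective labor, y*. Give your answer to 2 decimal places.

At the steady state, Δk = 0, so s·k^α = (n + g + δ)·k.
Dividing both sides by k: k^(1−α) = s / (n + g + δ).
k^0.68 = 0.32 / (0.030 + 0.016 + 0.066) = 0.32 / 0.112 = 2.8571
k* = 2.8571^(1/0.68) ≈ 4.6825
y* = (k*)^α = 4.6825^0.32 ≈ 1.6389

y* = 1.64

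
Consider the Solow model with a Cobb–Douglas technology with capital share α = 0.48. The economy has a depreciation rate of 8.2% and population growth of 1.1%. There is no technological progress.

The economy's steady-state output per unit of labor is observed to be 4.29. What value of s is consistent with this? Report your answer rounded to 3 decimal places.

s ≈ 0.450

In steady state, investment equals break-even investment: s·k^α = (n + δ)·k.
Since y* = [s/(n + δ)]^(α/(1−α)), we have s/(n + δ) = (y*)^((1−α)/α) = 4.29^1.0833 = 4.8433.
Therefore s = 4.8433 × (n + δ) = 4.8433 × 0.093 = 0.4504.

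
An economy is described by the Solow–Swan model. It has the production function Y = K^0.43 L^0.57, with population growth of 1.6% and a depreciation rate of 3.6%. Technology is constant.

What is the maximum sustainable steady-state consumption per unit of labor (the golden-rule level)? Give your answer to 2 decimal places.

At the golden rule, f'(k) = n + δ, so α·k^(α−1) = n + δ and k_gold = (α/(n + δ))^(1/(1−α)).
k_gold = (0.43/0.052)^(1/0.57) = 8.2692^1.7544 ≈ 40.7003
c_gold = f(k_gold) − (n + δ)·k_gold = 4.9218 − 0.052×40.7003 ≈ 2.8054

c_gold ≈ 2.81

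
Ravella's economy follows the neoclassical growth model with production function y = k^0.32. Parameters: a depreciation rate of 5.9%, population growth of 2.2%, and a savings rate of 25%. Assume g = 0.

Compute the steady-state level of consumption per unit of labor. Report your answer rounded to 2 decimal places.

At the steady state, Δk = 0, so s·k^α = (n + δ)·k.
Rearranging, k^(1−α) = s / (n + δ).
k^0.68 = 0.25 / (0.022 + 0.059) = 0.25 / 0.081 = 3.0864
k* = 3.0864^(1/0.68) ≈ 5.2454
y* = (k*)^α = 5.2454^0.32 ≈ 1.6995
c* = (1 − s)·y* = (1 − 0.25) × 1.6995 ≈ 1.2746

c* = 1.27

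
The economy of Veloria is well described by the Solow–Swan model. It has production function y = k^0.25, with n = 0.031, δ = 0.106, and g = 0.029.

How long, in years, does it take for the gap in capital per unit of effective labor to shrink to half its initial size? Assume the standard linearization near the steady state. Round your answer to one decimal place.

half-life ≈ 5.6 years

Near the steady state the convergence rate is λ = (1 − α)(n + g + δ).
λ = (1 − 0.25) × 0.166 = 0.75 × 0.166 = 0.1245
Half-life = ln 2 / λ = 0.6931 / 0.1245 ≈ 5.57 years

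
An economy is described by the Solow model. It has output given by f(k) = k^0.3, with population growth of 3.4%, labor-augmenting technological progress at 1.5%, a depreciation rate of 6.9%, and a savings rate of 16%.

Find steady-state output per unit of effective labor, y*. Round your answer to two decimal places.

Steady state requires s·f(k) = (n + g + δ)·k, i.e. s·k^α = (n + g + δ)·k.
Dividing both sides by k: k^(1−α) = s / (n + g + δ).
k^0.7 = 0.16 / (0.034 + 0.015 + 0.069) = 0.16 / 0.118 = 1.3559
k* = 1.3559^(1/0.7) ≈ 1.5449
y* = (k*)^α = 1.5449^0.3 ≈ 1.1394

y* = 1.14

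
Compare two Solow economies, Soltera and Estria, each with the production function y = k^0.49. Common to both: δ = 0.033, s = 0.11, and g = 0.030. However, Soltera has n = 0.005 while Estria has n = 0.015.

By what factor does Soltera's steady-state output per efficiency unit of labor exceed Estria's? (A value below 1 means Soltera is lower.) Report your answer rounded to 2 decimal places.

ratio ≈ 1.14

Steady-state y* = [s/(n + g + δ)]^(α/(1−α)), so the ratio is [ (s_S/(n + g + δ)_S) / (s_E/(n + g + δ)_E) ]^0.9608.
s_S/(n + g + δ)_S = 0.11/0.068 = 1.6176; s_E/(n + g + δ)_E = 0.11/0.078 = 1.4103.
Ratio = (1.6176/1.4103)^0.9608 = 1.1470^0.9608 ≈ 1.1408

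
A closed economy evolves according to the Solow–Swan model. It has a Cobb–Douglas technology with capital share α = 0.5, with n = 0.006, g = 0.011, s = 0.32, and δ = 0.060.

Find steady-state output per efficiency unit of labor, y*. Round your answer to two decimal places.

Steady state requires s·f(k) = (n + g + δ)·k, i.e. s·k^α = (n + g + δ)·k.
Dividing both sides by k: k^(1−α) = s / (n + g + δ).
k^0.5 = 0.32 / (0.006 + 0.011 + 0.060) = 0.32 / 0.077 = 4.1558
k* = 4.1558^(1/0.5) ≈ 17.2707
y* = (k*)^α = 17.2707^0.5 ≈ 4.1558

y* = 4.16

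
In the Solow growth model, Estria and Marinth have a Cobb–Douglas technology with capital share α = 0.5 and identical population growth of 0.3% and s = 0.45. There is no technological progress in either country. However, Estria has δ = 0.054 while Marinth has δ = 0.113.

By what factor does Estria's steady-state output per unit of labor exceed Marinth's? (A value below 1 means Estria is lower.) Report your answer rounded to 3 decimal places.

ratio ≈ 2.035

Steady-state y* = [s/(n + δ)]^(α/(1−α)), so the ratio is [ (s_E/(n + δ)_E) / (s_M/(n + δ)_M) ]^1.
s_E/(n + δ)_E = 0.45/0.057 = 7.8947; s_M/(n + δ)_M = 0.45/0.116 = 3.8793.
Ratio = (7.8947/3.8793)^1 = 2.0351^1 ≈ 2.0351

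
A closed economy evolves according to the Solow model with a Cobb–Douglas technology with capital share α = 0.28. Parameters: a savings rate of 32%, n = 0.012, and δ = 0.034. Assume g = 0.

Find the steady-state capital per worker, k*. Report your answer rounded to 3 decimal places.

k* = 14.791

At the steady state, Δk = 0, so s·k^α = (n + δ)·k.
Rearranging, k^(1−α) = s / (n + δ).
k^0.72 = 0.32 / (0.012 + 0.034) = 0.32 / 0.046 = 6.9565
k* = 6.9565^(1/0.72) ≈ 14.7906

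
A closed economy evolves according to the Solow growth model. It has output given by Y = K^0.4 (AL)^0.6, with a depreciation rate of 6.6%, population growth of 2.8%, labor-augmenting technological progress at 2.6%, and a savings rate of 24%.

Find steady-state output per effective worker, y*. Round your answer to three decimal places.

At the steady state, Δk = 0, so s·k^α = (n + g + δ)·k.
Rearranging, k^(1−α) = s / (n + g + δ).
k^0.6 = 0.24 / (0.028 + 0.026 + 0.066) = 0.24 / 0.120 = 2.0000
k* = 2.0000^(1/0.6) ≈ 3.1748
y* = (k*)^α = 3.1748^0.4 ≈ 1.5874

y* = 1.587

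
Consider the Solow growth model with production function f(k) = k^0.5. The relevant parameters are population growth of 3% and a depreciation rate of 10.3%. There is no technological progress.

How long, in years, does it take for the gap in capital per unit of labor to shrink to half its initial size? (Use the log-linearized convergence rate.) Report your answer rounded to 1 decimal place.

about 10.4 years

Near the steady state the convergence rate is λ = (1 − α)(n + δ).
λ = (1 − 0.5) × 0.133 = 0.5 × 0.133 = 0.0665
Half-life = ln 2 / λ = 0.6931 / 0.0665 ≈ 10.42 years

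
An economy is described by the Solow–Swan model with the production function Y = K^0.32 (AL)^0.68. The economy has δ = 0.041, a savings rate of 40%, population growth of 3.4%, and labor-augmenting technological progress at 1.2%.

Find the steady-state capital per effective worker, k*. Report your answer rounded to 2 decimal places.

In steady state, investment equals break-even investment: s·k^α = (n + g + δ)·k.
Rearranging, k^(1−α) = s / (n + g + δ).
k^0.68 = 0.40 / (0.034 + 0.012 + 0.041) = 0.40 / 0.087 = 4.5977
k* = 4.5977^(1/0.68) ≈ 9.4259

k* ≈ 9.43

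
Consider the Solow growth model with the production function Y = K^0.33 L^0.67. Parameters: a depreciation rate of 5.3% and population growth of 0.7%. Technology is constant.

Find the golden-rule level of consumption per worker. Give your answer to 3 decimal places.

At the golden rule, f'(k) = n + δ, so α·k^(α−1) = n + δ and k_gold = (α/(n + δ))^(1/(1−α)).
k_gold = (0.33/0.060)^(1/0.67) = 5.5000^1.4925 ≈ 12.7348
c_gold = f(k_gold) − (n + δ)·k_gold = 2.3155 − 0.060×12.7348 ≈ 1.5514

c_gold ≈ 1.551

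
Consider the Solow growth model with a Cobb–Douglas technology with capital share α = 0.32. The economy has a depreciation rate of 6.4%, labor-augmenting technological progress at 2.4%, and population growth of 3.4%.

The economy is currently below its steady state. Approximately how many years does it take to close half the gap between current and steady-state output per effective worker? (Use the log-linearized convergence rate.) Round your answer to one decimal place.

half-life ≈ 8.4 years

Near the steady state the convergence rate is λ = (1 − α)(n + g + δ).
λ = (1 − 0.32) × 0.122 = 0.68 × 0.122 = 0.08296
Half-life = ln 2 / λ = 0.6931 / 0.08296 ≈ 8.35 years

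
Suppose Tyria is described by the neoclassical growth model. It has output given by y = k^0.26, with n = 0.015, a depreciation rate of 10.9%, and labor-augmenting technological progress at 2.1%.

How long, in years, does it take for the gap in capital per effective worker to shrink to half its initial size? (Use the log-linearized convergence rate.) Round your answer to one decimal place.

Near the steady state the convergence rate is λ = (1 − α)(n + g + δ).
λ = (1 − 0.26) × 0.145 = 0.74 × 0.145 = 0.1073
Half-life = ln 2 / λ = 0.6931 / 0.1073 ≈ 6.46 years

half-life ≈ 6.5 years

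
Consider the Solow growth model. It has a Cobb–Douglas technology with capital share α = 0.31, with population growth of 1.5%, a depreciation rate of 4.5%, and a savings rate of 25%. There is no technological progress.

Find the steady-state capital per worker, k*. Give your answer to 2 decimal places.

At the steady state, Δk = 0, so s·k^α = (n + δ)·k.
Rearranging, k^(1−α) = s / (n + δ).
k^0.69 = 0.25 / (0.015 + 0.045) = 0.25 / 0.060 = 4.1667
k* = 4.1667^(1/0.69) ≈ 7.9113

k* ≈ 7.91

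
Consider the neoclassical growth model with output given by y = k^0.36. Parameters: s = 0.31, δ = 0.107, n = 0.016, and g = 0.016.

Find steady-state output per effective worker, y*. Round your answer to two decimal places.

y* ≈ 1.57

In steady state, investment equals break-even investment: s·k^α = (n + g + δ)·k.
Dividing both sides by k: k^(1−α) = s / (n + g + δ).
k^0.64 = 0.31 / (0.016 + 0.016 + 0.107) = 0.31 / 0.139 = 2.2302
k* = 2.2302^(1/0.64) ≈ 3.5018
y* = (k*)^α = 3.5018^0.36 ≈ 1.5702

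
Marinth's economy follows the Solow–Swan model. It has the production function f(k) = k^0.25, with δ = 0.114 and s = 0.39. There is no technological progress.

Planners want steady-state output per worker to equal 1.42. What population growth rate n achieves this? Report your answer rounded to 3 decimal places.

At the steady state, Δk = 0, so s·k^α = (n + δ)·k.
Since y* = [s/(n + δ)]^(α/(1−α)), we have s/(n + δ) = (y*)^((1−α)/α) = 1.42^3 = 2.8633.
Therefore n + δ = s / 2.8633 = 0.39 / 2.8633 = 0.1362, so n = 0.1362 − 0.114 = 0.0222.

n ≈ 0.022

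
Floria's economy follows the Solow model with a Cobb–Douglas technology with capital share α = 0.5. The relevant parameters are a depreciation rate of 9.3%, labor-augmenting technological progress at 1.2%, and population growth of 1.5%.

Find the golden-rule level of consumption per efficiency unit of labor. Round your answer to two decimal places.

At the golden rule, f'(k) = n + g + δ, so α·k^(α−1) = n + g + δ and k_gold = (α/(n + g + δ))^(1/(1−α)).
k_gold = (0.5/0.120)^(1/0.5) = 4.1667^2 ≈ 17.3614
c_gold = f(k_gold) − (n + g + δ)·k_gold = 4.1667 − 0.120×17.3614 ≈ 2.0833

c_gold ≈ 2.08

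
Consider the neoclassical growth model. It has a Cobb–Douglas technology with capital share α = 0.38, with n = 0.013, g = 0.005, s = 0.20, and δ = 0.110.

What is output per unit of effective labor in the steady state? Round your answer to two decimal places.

In steady state, investment equals break-even investment: s·k^α = (n + g + δ)·k.
Rearranging, k^(1−α) = s / (n + g + δ).
k^0.62 = 0.20 / (0.013 + 0.005 + 0.110) = 0.20 / 0.128 = 1.5625
k* = 1.5625^(1/0.62) ≈ 2.0541
y* = (k*)^α = 2.0541^0.38 ≈ 1.3146

y* ≈ 1.31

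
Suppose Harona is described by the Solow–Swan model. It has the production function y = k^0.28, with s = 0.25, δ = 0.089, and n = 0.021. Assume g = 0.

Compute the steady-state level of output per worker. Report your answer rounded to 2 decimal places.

Steady state requires s·f(k) = (n + δ)·k, i.e. s·k^α = (n + δ)·k.
Dividing both sides by k: k^(1−α) = s / (n + δ).
k^0.72 = 0.25 / (0.021 + 0.089) = 0.25 / 0.110 = 2.2727
k* = 2.2727^(1/0.72) ≈ 3.1275
y* = (k*)^α = 3.1275^0.28 ≈ 1.3761

y* = 1.38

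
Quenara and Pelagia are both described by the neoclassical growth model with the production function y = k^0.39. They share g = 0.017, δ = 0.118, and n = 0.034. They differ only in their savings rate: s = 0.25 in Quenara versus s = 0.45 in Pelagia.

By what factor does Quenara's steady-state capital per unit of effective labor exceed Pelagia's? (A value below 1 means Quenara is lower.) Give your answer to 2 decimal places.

k*_Q / k*_P ≈ 0.38

Steady-state k* = [s/(n + g + δ)]^(1/(1−α)), so the ratio is [ (s_Q/(n + g + δ)_Q) / (s_P/(n + g + δ)_P) ]^1.6393.
s_Q/(n + g + δ)_Q = 0.25/0.169 = 1.4793; s_P/(n + g + δ)_P = 0.45/0.169 = 2.6627.
Ratio = (1.4793/2.6627)^1.6393 = 0.5556^1.6393 ≈ 0.3816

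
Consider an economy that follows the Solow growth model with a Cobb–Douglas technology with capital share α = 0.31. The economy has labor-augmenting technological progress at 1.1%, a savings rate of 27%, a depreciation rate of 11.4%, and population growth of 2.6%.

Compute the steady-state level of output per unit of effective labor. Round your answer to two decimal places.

y* = 1.30

In steady state, investment equals break-even investment: s·k^α = (n + g + δ)·k.
Dividing both sides by k: k^(1−α) = s / (n + g + δ).
k^0.69 = 0.27 / (0.026 + 0.011 + 0.114) = 0.27 / 0.151 = 1.7881
k* = 1.7881^(1/0.69) ≈ 2.3216
y* = (k*)^α = 2.3216^0.31 ≈ 1.2984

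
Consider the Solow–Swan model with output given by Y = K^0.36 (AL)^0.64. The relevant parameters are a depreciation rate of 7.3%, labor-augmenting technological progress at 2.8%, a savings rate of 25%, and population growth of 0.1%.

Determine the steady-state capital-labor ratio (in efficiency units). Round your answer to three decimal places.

Steady state requires s·f(k) = (n + g + δ)·k, i.e. s·k^α = (n + g + δ)·k.
Dividing both sides by k: k^(1−α) = s / (n + g + δ).
k^0.64 = 0.25 / (0.001 + 0.028 + 0.073) = 0.25 / 0.102 = 2.4510
k* = 2.4510^(1/0.64) ≈ 4.0583

k* ≈ 4.058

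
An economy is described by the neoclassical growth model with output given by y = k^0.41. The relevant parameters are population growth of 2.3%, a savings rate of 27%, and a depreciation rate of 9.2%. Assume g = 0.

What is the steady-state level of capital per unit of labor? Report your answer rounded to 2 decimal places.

k* = 4.25

In steady state, investment equals break-even investment: s·k^α = (n + δ)·k.
Dividing both sides by k: k^(1−α) = s / (n + δ).
k^0.59 = 0.27 / (0.023 + 0.092) = 0.27 / 0.115 = 2.3478
k* = 2.3478^(1/0.59) ≈ 4.2485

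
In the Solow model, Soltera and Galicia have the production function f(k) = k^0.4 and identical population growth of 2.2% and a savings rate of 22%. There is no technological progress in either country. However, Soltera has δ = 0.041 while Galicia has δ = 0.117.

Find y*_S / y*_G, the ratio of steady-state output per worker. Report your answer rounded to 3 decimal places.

Steady-state y* = [s/(n + δ)]^(α/(1−α)), so the ratio is [ (s_S/(n + δ)_S) / (s_G/(n + δ)_G) ]^0.6667.
s_S/(n + δ)_S = 0.22/0.063 = 3.4921; s_G/(n + δ)_G = 0.22/0.139 = 1.5827.
Ratio = (3.4921/1.5827)^0.6667 = 2.2064^0.6667 ≈ 1.6949

ratio ≈ 1.695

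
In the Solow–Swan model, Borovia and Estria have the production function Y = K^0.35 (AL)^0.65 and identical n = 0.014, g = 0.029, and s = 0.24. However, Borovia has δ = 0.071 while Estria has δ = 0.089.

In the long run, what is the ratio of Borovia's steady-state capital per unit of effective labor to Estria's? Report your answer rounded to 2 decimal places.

k*_B / k*_E ≈ 1.25

Steady-state k* = [s/(n + g + δ)]^(1/(1−α)), so the ratio is [ (s_B/(n + g + δ)_B) / (s_E/(n + g + δ)_E) ]^1.5385.
s_B/(n + g + δ)_B = 0.24/0.114 = 2.1053; s_E/(n + g + δ)_E = 0.24/0.132 = 1.8182.
Ratio = (2.1053/1.8182)^1.5385 = 1.1579^1.5385 ≈ 1.2530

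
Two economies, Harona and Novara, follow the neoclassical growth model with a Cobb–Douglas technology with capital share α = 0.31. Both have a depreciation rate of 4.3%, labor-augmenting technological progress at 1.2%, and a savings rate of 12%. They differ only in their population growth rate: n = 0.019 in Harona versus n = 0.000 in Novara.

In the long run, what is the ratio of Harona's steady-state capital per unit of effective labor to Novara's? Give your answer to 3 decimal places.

Steady-state k* = [s/(n + g + δ)]^(1/(1−α)), so the ratio is [ (s_H/(n + g + δ)_H) / (s_N/(n + g + δ)_N) ]^1.4493.
s_H/(n + g + δ)_H = 0.12/0.074 = 1.6216; s_N/(n + g + δ)_N = 0.12/0.055 = 2.1818.
Ratio = (1.6216/2.1818)^1.4493 = 0.7432^1.4493 ≈ 0.6504

k*_H / k*_N ≈ 0.650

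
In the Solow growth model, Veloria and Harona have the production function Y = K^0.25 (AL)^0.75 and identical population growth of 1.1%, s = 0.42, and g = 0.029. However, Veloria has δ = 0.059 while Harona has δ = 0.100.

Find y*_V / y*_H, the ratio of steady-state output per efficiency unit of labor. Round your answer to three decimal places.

ratio ≈ 1.122

Steady-state y* = [s/(n + g + δ)]^(α/(1−α)), so the ratio is [ (s_V/(n + g + δ)_V) / (s_H/(n + g + δ)_H) ]^0.3333.
s_V/(n + g + δ)_V = 0.42/0.099 = 4.2424; s_H/(n + g + δ)_H = 0.42/0.140 = 3.0000.
Ratio = (4.2424/3.0000)^0.3333 = 1.4141^0.3333 ≈ 1.1224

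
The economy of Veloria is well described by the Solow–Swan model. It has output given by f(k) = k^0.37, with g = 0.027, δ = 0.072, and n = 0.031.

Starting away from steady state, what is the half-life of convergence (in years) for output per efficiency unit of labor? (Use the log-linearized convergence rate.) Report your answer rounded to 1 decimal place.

half-life ≈ 8.5 years

Near the steady state the convergence rate is λ = (1 − α)(n + g + δ).
λ = (1 − 0.37) × 0.130 = 0.63 × 0.130 = 0.0819
Half-life = ln 2 / λ = 0.6931 / 0.0819 ≈ 8.46 years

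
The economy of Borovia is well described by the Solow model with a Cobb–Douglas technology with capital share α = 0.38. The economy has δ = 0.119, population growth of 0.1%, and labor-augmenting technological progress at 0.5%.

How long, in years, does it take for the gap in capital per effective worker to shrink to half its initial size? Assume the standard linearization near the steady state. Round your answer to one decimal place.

about 8.9 years

Near the steady state the convergence rate is λ = (1 − α)(n + g + δ).
λ = (1 − 0.38) × 0.125 = 0.62 × 0.125 = 0.0775
Half-life = ln 2 / λ = 0.6931 / 0.0775 ≈ 8.94 years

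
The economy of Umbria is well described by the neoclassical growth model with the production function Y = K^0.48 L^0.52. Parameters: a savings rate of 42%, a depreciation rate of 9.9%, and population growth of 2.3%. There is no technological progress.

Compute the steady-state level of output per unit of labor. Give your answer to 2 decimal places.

Steady state requires s·f(k) = (n + δ)·k, i.e. s·k^α = (n + δ)·k.
Dividing both sides by k: k^(1−α) = s / (n + δ).
k^0.52 = 0.42 / (0.023 + 0.099) = 0.42 / 0.122 = 3.4426
k* = 3.4426^(1/0.52) ≈ 10.7764
y* = (k*)^α = 10.7764^0.48 ≈ 3.1303

y* = 3.13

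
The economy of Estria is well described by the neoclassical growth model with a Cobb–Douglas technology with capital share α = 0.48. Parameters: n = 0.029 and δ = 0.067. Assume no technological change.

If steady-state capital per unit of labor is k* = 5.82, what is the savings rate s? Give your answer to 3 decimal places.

s ≈ 0.240

Steady state requires s·f(k) = (n + δ)·k, i.e. s·k^α = (n + δ)·k.
So s / (n + δ) = (k*)^(1−α) = 5.82^0.52 = 2.4990.
Therefore s = 2.4990 × (n + δ) = 2.4990 × 0.096 = 0.2399.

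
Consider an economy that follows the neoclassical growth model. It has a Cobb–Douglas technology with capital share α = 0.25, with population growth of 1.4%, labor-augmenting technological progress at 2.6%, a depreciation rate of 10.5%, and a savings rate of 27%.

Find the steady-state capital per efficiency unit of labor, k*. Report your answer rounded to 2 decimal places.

In steady state, investment equals break-even investment: s·k^α = (n + g + δ)·k.
Dividing both sides by k: k^(1−α) = s / (n + g + δ).
k^0.75 = 0.27 / (0.014 + 0.026 + 0.105) = 0.27 / 0.145 = 1.8621
k* = 1.8621^(1/0.75) ≈ 2.2909

k* ≈ 2.29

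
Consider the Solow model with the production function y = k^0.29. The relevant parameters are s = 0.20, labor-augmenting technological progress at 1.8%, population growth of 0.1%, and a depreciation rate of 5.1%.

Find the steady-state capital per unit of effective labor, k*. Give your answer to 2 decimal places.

k* = 4.39

In steady state, investment equals break-even investment: s·k^α = (n + g + δ)·k.
Rearranging, k^(1−α) = s / (n + g + δ).
k^0.71 = 0.20 / (0.001 + 0.018 + 0.051) = 0.20 / 0.070 = 2.8571
k* = 2.8571^(1/0.71) ≈ 4.3868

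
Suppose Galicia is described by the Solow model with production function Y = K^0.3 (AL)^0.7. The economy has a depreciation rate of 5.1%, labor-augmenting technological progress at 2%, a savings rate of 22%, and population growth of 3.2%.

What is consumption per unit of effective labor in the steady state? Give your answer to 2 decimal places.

At the steady state, Δk = 0, so s·k^α = (n + g + δ)·k.
Rearranging, k^(1−α) = s / (n + g + δ).
k^0.7 = 0.22 / (0.032 + 0.020 + 0.051) = 0.22 / 0.103 = 2.1359
k* = 2.1359^(1/0.7) ≈ 2.9569
y* = (k*)^α = 2.9569^0.3 ≈ 1.3844
c* = (1 − s)·y* = (1 − 0.22) × 1.3844 ≈ 1.0798

c* = 1.08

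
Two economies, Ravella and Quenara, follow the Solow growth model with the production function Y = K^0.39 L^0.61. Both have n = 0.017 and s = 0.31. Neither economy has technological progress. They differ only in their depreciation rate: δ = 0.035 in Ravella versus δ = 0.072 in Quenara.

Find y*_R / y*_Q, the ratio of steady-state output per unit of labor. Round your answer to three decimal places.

Steady-state y* = [s/(n + δ)]^(α/(1−α)), so the ratio is [ (s_R/(n + δ)_R) / (s_Q/(n + δ)_Q) ]^0.6393.
s_R/(n + δ)_R = 0.31/0.052 = 5.9615; s_Q/(n + δ)_Q = 0.31/0.089 = 3.4831.
Ratio = (5.9615/3.4831)^0.6393 = 1.7116^0.6393 ≈ 1.4100

ratio ≈ 1.410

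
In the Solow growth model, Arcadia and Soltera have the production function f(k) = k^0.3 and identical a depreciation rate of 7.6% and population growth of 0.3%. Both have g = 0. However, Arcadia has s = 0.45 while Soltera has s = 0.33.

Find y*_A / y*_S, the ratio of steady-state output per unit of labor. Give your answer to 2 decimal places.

Steady-state y* = [s/(n + δ)]^(α/(1−α)), so the ratio is [ (s_A/(n + δ)_A) / (s_S/(n + δ)_S) ]^0.4286.
s_A/(n + δ)_A = 0.45/0.079 = 5.6962; s_S/(n + δ)_S = 0.33/0.079 = 4.1772.
Ratio = (5.6962/4.1772)^0.4286 = 1.3636^0.4286 ≈ 1.1422

ratio ≈ 1.14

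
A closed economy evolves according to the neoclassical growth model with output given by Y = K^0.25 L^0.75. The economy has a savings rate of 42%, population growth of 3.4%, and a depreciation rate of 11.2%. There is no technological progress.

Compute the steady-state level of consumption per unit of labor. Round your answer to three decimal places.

c* = 0.825

Steady state requires s·f(k) = (n + δ)·k, i.e. s·k^α = (n + δ)·k.
Rearranging, k^(1−α) = s / (n + δ).
k^0.75 = 0.42 / (0.034 + 0.112) = 0.42 / 0.146 = 2.8767
k* = 2.8767^(1/0.75) ≈ 4.0913
y* = (k*)^α = 4.0913^0.25 ≈ 1.4222
c* = (1 − s)·y* = (1 − 0.42) × 1.4222 ≈ 0.8249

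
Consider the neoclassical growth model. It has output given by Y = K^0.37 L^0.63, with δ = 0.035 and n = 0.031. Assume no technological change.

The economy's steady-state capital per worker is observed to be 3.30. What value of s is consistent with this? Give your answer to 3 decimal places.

At the steady state, Δk = 0, so s·k^α = (n + δ)·k.
So s / (n + δ) = (k*)^(1−α) = 3.30^0.63 = 2.1216.
Therefore s = 2.1216 × (n + δ) = 2.1216 × 0.066 = 0.1400.

s ≈ 0.140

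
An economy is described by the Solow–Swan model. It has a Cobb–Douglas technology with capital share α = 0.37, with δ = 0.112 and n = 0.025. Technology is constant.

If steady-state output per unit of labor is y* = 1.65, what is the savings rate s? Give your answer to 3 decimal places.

s ≈ 0.321

Steady state requires s·f(k) = (n + δ)·k, i.e. s·k^α = (n + δ)·k.
Since y* = [s/(n + δ)]^(α/(1−α)), we have s/(n + δ) = (y*)^((1−α)/α) = 1.65^1.7027 = 2.3459.
Therefore s = 2.3459 × (n + δ) = 2.3459 × 0.137 = 0.3214.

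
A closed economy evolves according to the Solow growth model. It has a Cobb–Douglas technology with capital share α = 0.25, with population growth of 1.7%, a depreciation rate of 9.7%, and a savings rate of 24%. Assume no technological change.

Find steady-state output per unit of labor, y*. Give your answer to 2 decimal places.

Steady state requires s·f(k) = (n + δ)·k, i.e. s·k^α = (n + δ)·k.
Rearranging, k^(1−α) = s / (n + δ).
k^0.75 = 0.24 / (0.017 + 0.097) = 0.24 / 0.114 = 2.1053
k* = 2.1053^(1/0.75) ≈ 2.6983
y* = (k*)^α = 2.6983^0.25 ≈ 1.2817

y* = 1.28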